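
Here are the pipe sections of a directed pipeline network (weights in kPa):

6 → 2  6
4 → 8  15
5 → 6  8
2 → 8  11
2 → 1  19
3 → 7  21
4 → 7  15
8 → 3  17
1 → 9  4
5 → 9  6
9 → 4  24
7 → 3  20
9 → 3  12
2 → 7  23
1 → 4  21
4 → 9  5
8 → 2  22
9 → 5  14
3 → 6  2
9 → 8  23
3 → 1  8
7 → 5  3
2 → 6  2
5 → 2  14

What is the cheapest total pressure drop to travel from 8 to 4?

Shortest distances from 8:
8: 0
3: 17  (via 8)
6: 19  (via 3)
2: 22  (via 8)
1: 25  (via 3)
9: 29  (via 1)
7: 38  (via 3)
5: 41  (via 7)
4: 46  (via 1)
Shortest route: 8 → 3 → 1 → 4 = 46 kPa.

46 kPa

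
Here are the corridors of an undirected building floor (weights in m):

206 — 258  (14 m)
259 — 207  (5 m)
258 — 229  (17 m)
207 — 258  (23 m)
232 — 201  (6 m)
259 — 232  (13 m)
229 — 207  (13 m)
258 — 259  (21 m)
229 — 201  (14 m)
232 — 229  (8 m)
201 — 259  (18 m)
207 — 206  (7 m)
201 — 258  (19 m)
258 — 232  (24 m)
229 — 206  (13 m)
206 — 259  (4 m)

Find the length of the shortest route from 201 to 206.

Settle nodes by increasing distance from 201:
201: 0
232: 6  (via 201)
229: 14  (via 201)
259: 18  (via 201)
258: 19  (via 201)
206: 22  (via 259)
Shortest route: 201 → 259 → 206 = 22 m.

22 m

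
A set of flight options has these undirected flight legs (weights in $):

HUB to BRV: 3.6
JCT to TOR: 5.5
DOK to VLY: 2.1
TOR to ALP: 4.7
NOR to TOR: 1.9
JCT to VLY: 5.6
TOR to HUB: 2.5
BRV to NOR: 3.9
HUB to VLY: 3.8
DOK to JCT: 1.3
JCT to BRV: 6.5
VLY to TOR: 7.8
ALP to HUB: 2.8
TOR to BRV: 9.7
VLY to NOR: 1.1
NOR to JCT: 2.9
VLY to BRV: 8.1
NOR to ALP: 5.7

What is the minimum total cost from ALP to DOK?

Candidate routes:
ALP - NOR - VLY - DOK: 5.7+1.1+2.1 = 8.9
ALP - HUB - VLY - DOK: 2.8+3.8+2.1 = 8.7
The minimum is $8.7 via ALP - HUB - VLY - DOK.

$8.7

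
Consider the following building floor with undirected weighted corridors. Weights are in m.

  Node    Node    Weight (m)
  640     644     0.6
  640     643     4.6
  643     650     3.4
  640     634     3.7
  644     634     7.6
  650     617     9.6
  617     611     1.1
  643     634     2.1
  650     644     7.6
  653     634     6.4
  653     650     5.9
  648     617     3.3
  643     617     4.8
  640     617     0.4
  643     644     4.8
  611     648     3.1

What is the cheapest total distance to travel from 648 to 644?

4.3 m

Candidate routes:
648 - 617 - 640 - 644: 3.3+0.4+0.6 = 4.3
648 - 611 - 617 - 640 - 644: 3.1+1.1+0.4+0.6 = 5.2
Cheapest is 648 - 617 - 640 - 644 at 4.3 m.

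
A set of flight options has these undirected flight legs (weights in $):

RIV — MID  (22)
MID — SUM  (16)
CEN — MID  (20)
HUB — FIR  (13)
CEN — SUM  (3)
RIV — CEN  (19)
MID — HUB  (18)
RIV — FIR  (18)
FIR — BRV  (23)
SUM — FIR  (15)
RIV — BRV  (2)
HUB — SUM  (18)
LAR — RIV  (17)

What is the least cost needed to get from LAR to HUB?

Settle nodes by increasing distance from LAR:
LAR: 0
RIV: 17  (via LAR)
BRV: 19  (via RIV)
FIR: 35  (via RIV)
CEN: 36  (via RIV)
MID: 39  (via RIV)
SUM: 39  (via CEN)
HUB: 48  (via FIR)
Shortest route: LAR–RIV–FIR–HUB = $48.

$48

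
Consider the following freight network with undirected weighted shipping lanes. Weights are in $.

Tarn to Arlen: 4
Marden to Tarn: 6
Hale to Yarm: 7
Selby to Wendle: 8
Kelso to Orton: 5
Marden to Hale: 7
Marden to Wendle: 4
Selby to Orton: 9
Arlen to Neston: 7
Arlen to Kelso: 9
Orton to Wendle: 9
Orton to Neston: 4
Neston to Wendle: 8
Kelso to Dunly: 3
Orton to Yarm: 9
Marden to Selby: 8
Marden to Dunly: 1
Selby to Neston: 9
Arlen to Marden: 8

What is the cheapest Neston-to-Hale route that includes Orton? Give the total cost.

$20

Shortest Neston→Orton: Neston–Orton = 4
Best Orton to Hale: Orton–Kelso–Dunly–Marden–Hale costing 16
Total via Orton: 4 + 16 = $20.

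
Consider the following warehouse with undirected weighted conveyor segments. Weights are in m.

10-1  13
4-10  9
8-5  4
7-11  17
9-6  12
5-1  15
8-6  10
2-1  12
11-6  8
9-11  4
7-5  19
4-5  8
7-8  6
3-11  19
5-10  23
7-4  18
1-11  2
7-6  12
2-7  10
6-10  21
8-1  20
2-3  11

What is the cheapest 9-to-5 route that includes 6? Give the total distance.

26 m

Shortest 9→6: 9 → 6 = 12
Best 6 to 5: 6 → 8 → 5 costing 14
Total via 6: 12 + 14 = 26 m.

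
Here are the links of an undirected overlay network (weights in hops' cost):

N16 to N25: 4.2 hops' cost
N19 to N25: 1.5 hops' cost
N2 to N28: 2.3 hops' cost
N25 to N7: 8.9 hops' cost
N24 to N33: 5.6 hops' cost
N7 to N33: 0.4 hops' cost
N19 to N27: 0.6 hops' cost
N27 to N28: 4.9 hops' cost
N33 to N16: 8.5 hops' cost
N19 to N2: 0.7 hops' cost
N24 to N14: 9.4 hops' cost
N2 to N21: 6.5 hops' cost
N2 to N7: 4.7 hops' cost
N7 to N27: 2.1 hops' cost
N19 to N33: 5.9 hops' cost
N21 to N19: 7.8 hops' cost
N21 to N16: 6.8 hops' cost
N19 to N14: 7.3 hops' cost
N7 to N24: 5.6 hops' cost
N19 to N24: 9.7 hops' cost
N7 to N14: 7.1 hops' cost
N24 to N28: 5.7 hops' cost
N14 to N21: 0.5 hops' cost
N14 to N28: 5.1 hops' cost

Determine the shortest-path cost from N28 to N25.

Candidate routes:
N28 - N27 - N19 - N25: 4.9+0.6+1.5 = 7
N28 - N2 - N7 - N27 - N19 - N25: 2.3+4.7+2.1+0.6+1.5 = 11.2
N28 - N2 - N19 - N25: 2.3+0.7+1.5 = 4.5
Cheapest is N28 - N2 - N19 - N25 at 4.5 hops' cost.

4.5 hops' cost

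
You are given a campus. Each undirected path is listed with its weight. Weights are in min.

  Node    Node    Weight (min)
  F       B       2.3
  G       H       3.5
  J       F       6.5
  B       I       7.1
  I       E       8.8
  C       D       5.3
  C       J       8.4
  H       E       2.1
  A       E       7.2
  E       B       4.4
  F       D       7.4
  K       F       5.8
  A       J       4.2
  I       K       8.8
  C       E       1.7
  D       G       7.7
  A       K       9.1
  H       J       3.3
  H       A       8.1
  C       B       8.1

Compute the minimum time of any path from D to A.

Settle nodes by increasing distance from D:
D: 0
C: 5.3  (via D)
E: 7  (via C)
F: 7.4  (via D)
G: 7.7  (via D)
H: 9.1  (via E)
B: 9.7  (via F)
J: 12.4  (via H)
K: 13.2  (via F)
A: 14.2  (via E)
Shortest route: D → C → E → A = 14.2 min.

14.2 min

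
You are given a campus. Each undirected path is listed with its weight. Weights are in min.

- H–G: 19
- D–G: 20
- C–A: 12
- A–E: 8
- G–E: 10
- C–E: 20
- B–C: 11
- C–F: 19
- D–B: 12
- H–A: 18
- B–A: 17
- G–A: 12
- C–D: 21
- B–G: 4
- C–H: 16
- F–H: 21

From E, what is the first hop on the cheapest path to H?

Compare a few routes:
E - A - H: 8+18 = 26
E - G - H: 10+19 = 29
The minimum is 26 min via E - A - H.
So from E the first move is to A.

A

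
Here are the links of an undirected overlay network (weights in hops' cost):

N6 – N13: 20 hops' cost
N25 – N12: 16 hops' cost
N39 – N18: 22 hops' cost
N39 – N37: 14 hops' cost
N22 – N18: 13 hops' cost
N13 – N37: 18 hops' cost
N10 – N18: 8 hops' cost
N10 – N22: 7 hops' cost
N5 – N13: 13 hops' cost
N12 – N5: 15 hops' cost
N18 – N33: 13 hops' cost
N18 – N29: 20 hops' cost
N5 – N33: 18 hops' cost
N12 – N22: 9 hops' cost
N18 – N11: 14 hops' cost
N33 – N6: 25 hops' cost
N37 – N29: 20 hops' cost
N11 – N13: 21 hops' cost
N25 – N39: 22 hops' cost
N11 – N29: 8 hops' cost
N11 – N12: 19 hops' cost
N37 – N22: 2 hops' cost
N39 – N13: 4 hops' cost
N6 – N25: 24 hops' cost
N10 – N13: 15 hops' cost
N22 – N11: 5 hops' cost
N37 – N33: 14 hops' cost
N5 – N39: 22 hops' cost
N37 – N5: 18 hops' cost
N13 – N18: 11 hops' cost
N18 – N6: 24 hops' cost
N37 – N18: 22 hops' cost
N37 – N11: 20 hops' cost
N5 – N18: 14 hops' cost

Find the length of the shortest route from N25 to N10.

Settle nodes by increasing distance from N25:
N25: 0
N12: 16  (via N25)
N39: 22  (via N25)
N6: 24  (via N25)
N22: 25  (via N12)
N13: 26  (via N39)
N37: 27  (via N22)
N11: 30  (via N22)
N5: 31  (via N12)
N10: 32  (via N22)
Shortest route: N25 → N12 → N22 → N10 = 32 hops' cost.

32 hops' cost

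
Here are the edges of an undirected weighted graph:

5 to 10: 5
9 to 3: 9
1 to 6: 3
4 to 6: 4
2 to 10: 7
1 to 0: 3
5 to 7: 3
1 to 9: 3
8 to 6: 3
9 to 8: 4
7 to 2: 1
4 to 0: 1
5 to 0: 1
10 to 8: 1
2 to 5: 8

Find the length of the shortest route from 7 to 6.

9

Settle nodes by increasing distance from 7:
7: 0
2: 1  (via 7)
5: 3  (via 7)
0: 4  (via 5)
4: 5  (via 0)
1: 7  (via 0)
10: 8  (via 2)
6: 9  (via 4)
Shortest route: 7–5–0–4–6 = 9.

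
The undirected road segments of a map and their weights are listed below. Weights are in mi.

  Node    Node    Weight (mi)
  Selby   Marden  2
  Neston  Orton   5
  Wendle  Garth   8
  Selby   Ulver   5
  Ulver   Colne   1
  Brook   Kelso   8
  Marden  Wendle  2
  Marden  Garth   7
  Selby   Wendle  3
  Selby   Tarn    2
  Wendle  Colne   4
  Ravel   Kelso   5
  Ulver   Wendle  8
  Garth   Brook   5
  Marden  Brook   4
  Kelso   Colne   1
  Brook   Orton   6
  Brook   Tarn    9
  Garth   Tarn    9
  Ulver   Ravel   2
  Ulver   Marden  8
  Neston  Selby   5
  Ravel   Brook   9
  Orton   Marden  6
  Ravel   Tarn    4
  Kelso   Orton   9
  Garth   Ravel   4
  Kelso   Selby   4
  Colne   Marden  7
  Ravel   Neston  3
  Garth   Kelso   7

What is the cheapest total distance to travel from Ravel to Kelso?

4 mi

Running Dijkstra from Ravel:
Ravel: 0
Ulver: 2  (via Ravel)
Neston: 3  (via Ravel)
Colne: 3  (via Ulver)
Kelso: 4  (via Colne)
Shortest route: Ravel–Ulver–Colne–Kelso = 4 mi.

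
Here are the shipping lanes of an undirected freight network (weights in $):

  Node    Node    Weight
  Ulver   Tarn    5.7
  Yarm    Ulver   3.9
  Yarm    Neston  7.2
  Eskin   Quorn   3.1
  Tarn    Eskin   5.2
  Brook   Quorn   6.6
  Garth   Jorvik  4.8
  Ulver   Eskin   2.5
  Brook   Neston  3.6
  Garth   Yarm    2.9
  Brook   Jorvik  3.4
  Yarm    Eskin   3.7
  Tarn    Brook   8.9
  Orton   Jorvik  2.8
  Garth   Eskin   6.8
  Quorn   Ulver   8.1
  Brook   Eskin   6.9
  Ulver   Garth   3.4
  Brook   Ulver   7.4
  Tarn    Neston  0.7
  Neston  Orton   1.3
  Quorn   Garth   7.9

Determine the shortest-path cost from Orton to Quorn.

$10.3

Settle nodes by increasing distance from Orton:
Orton: 0
Neston: 1.3  (via Orton)
Tarn: 2  (via Neston)
Jorvik: 2.8  (via Orton)
Brook: 4.9  (via Neston)
Eskin: 7.2  (via Tarn)
Garth: 7.6  (via Jorvik)
Ulver: 7.7  (via Tarn)
Yarm: 8.5  (via Neston)
Quorn: 10.3  (via Eskin)
Shortest route: Orton → Neston → Tarn → Eskin → Quorn = $10.3.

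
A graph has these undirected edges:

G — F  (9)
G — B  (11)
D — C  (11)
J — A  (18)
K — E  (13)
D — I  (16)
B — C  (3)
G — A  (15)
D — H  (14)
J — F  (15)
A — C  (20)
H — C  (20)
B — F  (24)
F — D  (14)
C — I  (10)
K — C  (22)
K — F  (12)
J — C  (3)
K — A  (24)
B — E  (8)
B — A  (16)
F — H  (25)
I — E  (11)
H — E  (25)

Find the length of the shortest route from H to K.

37

Enumerating some paths:
H - E - K: 25+13 = 38
H - F - K: 25+12 = 37
Cheapest is H - F - K at 37.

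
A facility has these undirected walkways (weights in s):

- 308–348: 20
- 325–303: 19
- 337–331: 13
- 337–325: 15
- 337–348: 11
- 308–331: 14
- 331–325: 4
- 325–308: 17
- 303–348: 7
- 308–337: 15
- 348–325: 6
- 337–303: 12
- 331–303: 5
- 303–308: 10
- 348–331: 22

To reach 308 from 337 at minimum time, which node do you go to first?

308

Compare a few routes:
337 - 303 - 308: 12+10 = 22
337 - 308: 15 = 15
Cheapest is 337 - 308 at 15 s.
So from 337 the first move is to 308.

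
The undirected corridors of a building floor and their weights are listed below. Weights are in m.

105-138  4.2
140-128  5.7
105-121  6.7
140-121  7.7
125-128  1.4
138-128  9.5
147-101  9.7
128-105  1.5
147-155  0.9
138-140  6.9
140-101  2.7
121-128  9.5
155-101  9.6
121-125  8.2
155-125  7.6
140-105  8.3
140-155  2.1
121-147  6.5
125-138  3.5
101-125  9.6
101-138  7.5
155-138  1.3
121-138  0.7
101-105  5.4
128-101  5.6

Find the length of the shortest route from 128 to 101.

Settle nodes by increasing distance from 128:
128: 0
125: 1.4  (via 128)
105: 1.5  (via 128)
138: 4.9  (via 125)
101: 5.6  (via 128)
Shortest route: 128 → 101 = 5.6 m.

5.6 m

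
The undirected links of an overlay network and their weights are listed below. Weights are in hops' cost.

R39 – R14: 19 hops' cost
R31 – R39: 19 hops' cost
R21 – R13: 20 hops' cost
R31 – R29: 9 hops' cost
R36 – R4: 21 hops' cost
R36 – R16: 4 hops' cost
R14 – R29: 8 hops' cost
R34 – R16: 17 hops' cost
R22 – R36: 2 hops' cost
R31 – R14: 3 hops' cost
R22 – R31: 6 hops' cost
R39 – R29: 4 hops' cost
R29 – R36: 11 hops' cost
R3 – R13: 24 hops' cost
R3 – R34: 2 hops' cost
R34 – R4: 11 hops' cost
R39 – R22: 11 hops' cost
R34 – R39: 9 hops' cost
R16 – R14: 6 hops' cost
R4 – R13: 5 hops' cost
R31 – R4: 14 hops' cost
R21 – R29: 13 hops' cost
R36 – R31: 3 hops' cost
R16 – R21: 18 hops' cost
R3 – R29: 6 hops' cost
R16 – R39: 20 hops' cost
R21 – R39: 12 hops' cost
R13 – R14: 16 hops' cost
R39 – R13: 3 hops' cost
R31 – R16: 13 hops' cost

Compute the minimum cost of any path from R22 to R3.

Running Dijkstra from R22:
R22: 0
R36: 2  (via R22)
R31: 5  (via R36)
R16: 6  (via R36)
R14: 8  (via R31)
R39: 11  (via R22)
R29: 13  (via R36)
R13: 14  (via R39)
R3: 19  (via R29)
Shortest route: R22–R36–R29–R3 = 19 hops' cost.

19 hops' cost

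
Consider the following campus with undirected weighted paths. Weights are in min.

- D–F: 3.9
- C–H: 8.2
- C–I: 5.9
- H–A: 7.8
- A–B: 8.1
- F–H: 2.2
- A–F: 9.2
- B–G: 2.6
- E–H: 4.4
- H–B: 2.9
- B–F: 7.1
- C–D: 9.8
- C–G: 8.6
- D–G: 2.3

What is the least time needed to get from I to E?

Candidate routes:
I → C → G → B → H → E: 5.9+8.6+2.6+2.9+4.4 = 24.4
I → C → H → E: 5.9+8.2+4.4 = 18.5
I → C → G → D → F → H → E: 5.9+8.6+2.3+3.9+2.2+4.4 = 27.3
I → C → D → F → H → E: 5.9+9.8+3.9+2.2+4.4 = 26.2
The minimum is 18.5 min via I → C → H → E.

18.5 min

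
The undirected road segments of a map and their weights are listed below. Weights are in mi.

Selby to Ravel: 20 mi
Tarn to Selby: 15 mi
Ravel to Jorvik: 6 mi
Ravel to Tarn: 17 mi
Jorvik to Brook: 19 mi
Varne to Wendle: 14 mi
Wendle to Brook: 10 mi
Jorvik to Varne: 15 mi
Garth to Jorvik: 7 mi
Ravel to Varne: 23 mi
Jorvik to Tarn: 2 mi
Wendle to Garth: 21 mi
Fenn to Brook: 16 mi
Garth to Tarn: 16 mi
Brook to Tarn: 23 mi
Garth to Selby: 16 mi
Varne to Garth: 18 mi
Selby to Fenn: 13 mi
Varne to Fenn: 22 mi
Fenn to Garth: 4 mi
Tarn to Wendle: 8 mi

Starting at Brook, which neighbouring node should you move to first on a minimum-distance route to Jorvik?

Jorvik

Compare a few routes:
Brook–Tarn–Jorvik: 23+2 = 25
Brook–Jorvik: 19 = 19
Brook–Wendle–Tarn–Jorvik: 10+8+2 = 20
Brook–Fenn–Garth–Jorvik: 16+4+7 = 27
Cheapest is Brook–Jorvik at 19 mi.
So from Brook the first move is to Jorvik.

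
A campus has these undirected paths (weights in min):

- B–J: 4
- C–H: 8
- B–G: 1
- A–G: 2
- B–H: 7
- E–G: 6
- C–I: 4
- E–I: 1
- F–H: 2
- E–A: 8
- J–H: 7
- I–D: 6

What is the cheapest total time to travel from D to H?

18 min

Running Dijkstra from D:
D: 0
I: 6  (via D)
E: 7  (via I)
C: 10  (via I)
G: 13  (via E)
B: 14  (via G)
A: 15  (via E)
H: 18  (via C)
Shortest route: D–I–C–H = 18 min.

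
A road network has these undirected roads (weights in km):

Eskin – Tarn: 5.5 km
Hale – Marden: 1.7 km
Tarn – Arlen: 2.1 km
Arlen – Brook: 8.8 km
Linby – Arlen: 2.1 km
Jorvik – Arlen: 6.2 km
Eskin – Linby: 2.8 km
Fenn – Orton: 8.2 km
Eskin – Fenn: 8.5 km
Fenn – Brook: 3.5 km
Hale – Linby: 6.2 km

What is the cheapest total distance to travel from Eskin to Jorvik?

11.1 km

Enumerating some paths:
Eskin–Tarn–Arlen–Jorvik: 5.5+2.1+6.2 = 13.8
Eskin–Linby–Arlen–Jorvik: 2.8+2.1+6.2 = 11.1
Cheapest is Eskin–Linby–Arlen–Jorvik at 11.1 km.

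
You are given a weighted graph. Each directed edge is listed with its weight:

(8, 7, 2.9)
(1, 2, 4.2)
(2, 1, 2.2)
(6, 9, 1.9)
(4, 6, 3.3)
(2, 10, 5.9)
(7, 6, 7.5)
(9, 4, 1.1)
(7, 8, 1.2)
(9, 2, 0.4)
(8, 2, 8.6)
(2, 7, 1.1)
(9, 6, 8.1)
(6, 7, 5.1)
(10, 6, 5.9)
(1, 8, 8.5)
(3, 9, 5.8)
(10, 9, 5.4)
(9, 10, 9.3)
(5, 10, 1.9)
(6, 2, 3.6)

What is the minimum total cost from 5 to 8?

10

Running Dijkstra from 5:
5: 0
10: 1.9  (via 5)
9: 7.3  (via 10)
2: 7.7  (via 9)
6: 7.8  (via 10)
4: 8.4  (via 9)
7: 8.8  (via 2)
1: 9.9  (via 2)
8: 10  (via 7)
Shortest route: 5–10–9–2–7–8 = 10.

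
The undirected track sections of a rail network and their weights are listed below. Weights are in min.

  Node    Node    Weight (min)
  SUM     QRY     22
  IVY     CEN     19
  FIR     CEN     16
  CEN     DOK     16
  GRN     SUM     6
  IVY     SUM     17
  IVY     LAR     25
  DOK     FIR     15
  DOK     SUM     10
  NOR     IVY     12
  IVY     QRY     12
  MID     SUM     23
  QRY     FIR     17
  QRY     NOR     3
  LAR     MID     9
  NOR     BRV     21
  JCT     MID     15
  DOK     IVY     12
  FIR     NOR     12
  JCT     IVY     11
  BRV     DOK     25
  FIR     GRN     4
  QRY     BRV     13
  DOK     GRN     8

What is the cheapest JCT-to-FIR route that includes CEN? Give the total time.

Shortest JCT→CEN: JCT–IVY–CEN = 30
Best CEN to FIR: CEN–FIR costing 16
Total via CEN: 30 + 16 = 46 min.

46 min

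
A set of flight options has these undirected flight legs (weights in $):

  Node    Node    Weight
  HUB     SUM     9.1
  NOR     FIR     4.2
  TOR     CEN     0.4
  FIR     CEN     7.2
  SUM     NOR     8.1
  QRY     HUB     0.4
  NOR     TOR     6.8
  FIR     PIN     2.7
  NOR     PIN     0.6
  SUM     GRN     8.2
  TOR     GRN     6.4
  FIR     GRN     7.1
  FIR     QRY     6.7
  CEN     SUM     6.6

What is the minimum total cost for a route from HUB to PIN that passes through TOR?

$22.1

Shortest HUB→TOR: HUB → QRY → FIR → CEN → TOR = 14.7
Shortest TOR→PIN: TOR → NOR → PIN = 7.4
Total via TOR: 14.7 + 7.4 = $22.1.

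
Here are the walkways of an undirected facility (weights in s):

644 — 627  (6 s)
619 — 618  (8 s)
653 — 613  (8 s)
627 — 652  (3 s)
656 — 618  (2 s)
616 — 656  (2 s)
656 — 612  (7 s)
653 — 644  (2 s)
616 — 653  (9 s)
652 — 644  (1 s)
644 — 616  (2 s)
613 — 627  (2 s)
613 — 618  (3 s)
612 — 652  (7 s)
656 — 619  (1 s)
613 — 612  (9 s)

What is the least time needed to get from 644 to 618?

Enumerating some paths:
644 - 616 - 656 - 618: 2+2+2 = 6
644 - 627 - 613 - 618: 6+2+3 = 11
644 - 653 - 613 - 618: 2+8+3 = 13
644 - 652 - 627 - 613 - 618: 1+3+2+3 = 9
The minimum is 6 s via 644 - 616 - 656 - 618.

6 s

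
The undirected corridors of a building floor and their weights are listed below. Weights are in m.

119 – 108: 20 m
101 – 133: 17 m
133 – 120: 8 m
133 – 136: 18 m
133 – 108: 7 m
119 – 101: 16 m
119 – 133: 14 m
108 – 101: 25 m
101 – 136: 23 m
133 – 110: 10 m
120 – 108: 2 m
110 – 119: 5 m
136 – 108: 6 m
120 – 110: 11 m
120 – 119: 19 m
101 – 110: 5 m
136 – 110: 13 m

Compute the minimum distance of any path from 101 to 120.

Settle nodes by increasing distance from 101:
101: 0
110: 5  (via 101)
119: 10  (via 110)
133: 15  (via 110)
120: 16  (via 110)
Shortest route: 101 → 110 → 120 = 16 m.

16 m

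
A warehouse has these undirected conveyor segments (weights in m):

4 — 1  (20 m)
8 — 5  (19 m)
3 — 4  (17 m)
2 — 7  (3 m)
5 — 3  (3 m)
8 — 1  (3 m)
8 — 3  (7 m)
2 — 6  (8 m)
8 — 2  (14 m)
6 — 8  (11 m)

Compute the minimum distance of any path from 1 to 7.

Enumerating some paths:
1–8–6–2–7: 3+11+8+3 = 25
1–8–2–7: 3+14+3 = 20
The minimum is 20 m via 1–8–2–7.

20 m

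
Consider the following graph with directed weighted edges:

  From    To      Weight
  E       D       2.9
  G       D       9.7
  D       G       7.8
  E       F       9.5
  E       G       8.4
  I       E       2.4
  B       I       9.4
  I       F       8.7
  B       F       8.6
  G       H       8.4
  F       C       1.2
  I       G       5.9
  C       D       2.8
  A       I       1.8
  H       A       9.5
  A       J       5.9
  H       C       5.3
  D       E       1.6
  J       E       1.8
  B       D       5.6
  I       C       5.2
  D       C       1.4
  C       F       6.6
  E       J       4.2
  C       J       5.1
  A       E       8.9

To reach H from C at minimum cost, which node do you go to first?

Candidate routes:
C–D–E–G–H: 2.8+1.6+8.4+8.4 = 21.2
C–J–E–G–H: 5.1+1.8+8.4+8.4 = 23.7
C–J–E–D–G–H: 5.1+1.8+2.9+7.8+8.4 = 26
C–D–G–H: 2.8+7.8+8.4 = 19
The minimum is 19 via C–D–G–H.
So from C the first move is to D.

D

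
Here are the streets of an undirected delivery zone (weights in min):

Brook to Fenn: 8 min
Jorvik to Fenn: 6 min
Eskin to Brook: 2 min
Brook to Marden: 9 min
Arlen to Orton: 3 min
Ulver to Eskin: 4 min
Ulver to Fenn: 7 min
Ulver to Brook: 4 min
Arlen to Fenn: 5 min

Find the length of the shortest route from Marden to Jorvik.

Compare a few routes:
Marden–Brook–Fenn–Jorvik: 9+8+6 = 23
Marden–Brook–Ulver–Fenn–Jorvik: 9+4+7+6 = 26
Marden–Brook–Eskin–Ulver–Fenn–Jorvik: 9+2+4+7+6 = 28
The minimum is 23 min via Marden–Brook–Fenn–Jorvik.

23 min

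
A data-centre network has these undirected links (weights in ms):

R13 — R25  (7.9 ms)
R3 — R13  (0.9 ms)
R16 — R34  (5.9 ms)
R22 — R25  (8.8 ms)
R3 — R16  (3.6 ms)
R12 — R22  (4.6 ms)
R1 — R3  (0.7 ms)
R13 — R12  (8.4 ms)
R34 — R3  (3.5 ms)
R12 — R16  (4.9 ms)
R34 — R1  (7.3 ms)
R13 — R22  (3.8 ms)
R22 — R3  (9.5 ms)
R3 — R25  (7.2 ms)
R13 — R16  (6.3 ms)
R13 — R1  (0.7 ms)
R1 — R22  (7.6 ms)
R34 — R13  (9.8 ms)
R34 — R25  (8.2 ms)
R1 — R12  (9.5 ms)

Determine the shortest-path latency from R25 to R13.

Enumerating some paths:
R25 → R3 → R1 → R13: 7.2+0.7+0.7 = 8.6
R25 → R22 → R13: 8.8+3.8 = 12.6
R25 → R3 → R13: 7.2+0.9 = 8.1
R25 → R13: 7.9 = 7.9
Cheapest is R25 → R13 at 7.9 ms.

7.9 ms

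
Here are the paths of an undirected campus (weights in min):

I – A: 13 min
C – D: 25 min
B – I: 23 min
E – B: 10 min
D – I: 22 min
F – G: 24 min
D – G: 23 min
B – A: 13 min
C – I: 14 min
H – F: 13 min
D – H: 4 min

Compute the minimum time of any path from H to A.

Candidate routes:
H - D - I - A: 4+22+13 = 39
H - D - I - B - A: 4+22+23+13 = 62
H - D - C - I - A: 4+25+14+13 = 56
H - D - C - I - B - A: 4+25+14+23+13 = 79
The minimum is 39 min via H - D - I - A.

39 min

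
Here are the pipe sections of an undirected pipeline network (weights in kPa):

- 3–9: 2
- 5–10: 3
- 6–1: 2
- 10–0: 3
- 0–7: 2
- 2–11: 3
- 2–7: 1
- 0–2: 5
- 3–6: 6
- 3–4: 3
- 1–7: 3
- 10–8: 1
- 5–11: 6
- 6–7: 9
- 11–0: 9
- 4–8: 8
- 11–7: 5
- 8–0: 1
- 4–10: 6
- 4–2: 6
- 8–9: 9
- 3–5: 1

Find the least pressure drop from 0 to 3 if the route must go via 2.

Shortest 0→2: 0 → 7 → 2 = 3
Best 2 to 3: 2 → 4 → 3 costing 9
Total via 2: 3 + 9 = 12 kPa.

12 kPa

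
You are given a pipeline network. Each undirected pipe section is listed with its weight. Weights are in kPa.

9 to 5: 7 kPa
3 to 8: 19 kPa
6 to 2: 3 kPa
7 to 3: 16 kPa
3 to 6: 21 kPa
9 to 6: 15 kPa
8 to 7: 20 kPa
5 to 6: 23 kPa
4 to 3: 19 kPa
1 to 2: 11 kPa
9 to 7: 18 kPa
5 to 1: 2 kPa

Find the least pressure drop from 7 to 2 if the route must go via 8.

Shortest 7→8: 7 → 8 = 20
Best 8 to 2: 8 → 3 → 6 → 2 costing 43
Total via 8: 20 + 43 = 63 kPa.

63 kPa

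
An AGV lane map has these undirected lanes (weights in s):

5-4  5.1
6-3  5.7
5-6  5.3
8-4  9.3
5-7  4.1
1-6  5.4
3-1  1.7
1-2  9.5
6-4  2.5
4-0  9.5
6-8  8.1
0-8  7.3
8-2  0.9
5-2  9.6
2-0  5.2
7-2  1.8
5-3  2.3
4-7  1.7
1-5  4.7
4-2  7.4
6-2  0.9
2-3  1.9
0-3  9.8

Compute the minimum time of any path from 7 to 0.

7 s

Candidate routes:
7 → 4 → 0: 1.7+9.5 = 11.2
7 → 2 → 8 → 0: 1.8+0.9+7.3 = 10
7 → 2 → 0: 1.8+5.2 = 7
7 → 4 → 6 → 2 → 0: 1.7+2.5+0.9+5.2 = 10.3
Cheapest is 7 → 2 → 0 at 7 s.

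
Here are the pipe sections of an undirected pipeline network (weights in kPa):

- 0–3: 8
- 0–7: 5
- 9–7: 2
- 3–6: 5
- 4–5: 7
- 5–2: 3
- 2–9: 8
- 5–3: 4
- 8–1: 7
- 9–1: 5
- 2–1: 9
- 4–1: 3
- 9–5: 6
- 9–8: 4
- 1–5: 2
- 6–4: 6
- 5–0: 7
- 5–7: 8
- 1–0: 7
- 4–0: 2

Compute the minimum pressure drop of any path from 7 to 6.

Settle nodes by increasing distance from 7:
7: 0
9: 2  (via 7)
0: 5  (via 7)
8: 6  (via 9)
1: 7  (via 9)
4: 7  (via 0)
5: 8  (via 7)
2: 10  (via 9)
3: 12  (via 5)
6: 13  (via 4)
Shortest route: 7–0–4–6 = 13 kPa.

13 kPa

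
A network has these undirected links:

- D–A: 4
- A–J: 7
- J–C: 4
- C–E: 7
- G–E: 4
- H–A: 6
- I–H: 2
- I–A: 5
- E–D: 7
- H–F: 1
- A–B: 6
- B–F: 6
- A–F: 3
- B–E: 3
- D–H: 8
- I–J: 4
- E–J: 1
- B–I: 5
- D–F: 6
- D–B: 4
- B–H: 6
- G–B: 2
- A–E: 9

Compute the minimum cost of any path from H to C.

10

Shortest distances from H:
H: 0
F: 1  (via H)
I: 2  (via H)
A: 4  (via F)
B: 6  (via H)
J: 6  (via I)
D: 7  (via F)
E: 7  (via J)
G: 8  (via B)
C: 10  (via J)
Shortest route: H → I → J → C = 10.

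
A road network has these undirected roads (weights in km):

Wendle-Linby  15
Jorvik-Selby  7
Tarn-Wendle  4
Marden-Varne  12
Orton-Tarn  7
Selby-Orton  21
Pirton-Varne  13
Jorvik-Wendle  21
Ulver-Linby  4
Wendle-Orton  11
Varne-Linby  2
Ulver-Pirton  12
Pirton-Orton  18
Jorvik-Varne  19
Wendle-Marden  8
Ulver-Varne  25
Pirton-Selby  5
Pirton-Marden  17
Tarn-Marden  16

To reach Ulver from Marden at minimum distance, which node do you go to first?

Varne

Enumerating some paths:
Marden - Varne - Linby - Ulver: 12+2+4 = 18
Marden - Wendle - Linby - Ulver: 8+15+4 = 27
The minimum is 18 km via Marden - Varne - Linby - Ulver.
So from Marden the first move is to Varne.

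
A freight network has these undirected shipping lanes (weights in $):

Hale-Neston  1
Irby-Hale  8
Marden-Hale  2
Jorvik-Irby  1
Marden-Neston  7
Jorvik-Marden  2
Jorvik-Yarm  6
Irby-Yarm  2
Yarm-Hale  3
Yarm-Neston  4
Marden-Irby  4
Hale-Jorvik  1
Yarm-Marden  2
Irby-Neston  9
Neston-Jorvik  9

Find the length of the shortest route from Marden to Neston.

$3

Shortest distances from Marden:
Marden: 0
Hale: 2  (via Marden)
Yarm: 2  (via Marden)
Jorvik: 2  (via Marden)
Neston: 3  (via Hale)
Shortest route: Marden–Hale–Neston = $3.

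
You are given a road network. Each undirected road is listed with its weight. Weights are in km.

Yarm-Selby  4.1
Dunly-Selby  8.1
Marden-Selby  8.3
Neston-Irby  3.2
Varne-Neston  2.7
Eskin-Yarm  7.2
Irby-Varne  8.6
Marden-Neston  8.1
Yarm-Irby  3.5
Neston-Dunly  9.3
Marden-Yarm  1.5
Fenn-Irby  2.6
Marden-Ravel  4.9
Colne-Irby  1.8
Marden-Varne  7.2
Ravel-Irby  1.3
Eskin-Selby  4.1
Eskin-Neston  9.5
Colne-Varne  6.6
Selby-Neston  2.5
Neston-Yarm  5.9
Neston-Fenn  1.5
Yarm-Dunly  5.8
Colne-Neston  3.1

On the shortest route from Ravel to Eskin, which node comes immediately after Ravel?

Compare a few routes:
Ravel–Irby–Neston–Selby–Eskin: 1.3+3.2+2.5+4.1 = 11.1
Ravel–Irby–Fenn–Neston–Selby–Eskin: 1.3+2.6+1.5+2.5+4.1 = 12
Cheapest is Ravel–Irby–Neston–Selby–Eskin at 11.1 km.
So from Ravel the first move is to Irby.

Irby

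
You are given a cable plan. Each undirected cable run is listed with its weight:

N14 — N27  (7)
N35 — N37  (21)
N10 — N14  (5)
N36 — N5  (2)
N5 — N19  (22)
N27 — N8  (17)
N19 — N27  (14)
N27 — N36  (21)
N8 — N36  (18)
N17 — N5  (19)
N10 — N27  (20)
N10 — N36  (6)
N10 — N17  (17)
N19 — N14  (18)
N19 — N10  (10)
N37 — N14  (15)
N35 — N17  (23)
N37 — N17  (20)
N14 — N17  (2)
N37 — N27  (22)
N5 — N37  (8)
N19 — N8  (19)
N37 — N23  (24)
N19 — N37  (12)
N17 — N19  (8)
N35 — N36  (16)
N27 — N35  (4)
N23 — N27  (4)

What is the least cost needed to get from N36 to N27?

Shortest distances from N36:
N36: 0
N5: 2  (via N36)
N10: 6  (via N36)
N37: 10  (via N5)
N14: 11  (via N10)
N17: 13  (via N14)
N19: 16  (via N10)
N35: 16  (via N36)
N27: 18  (via N14)
Shortest route: N36–N10–N14–N27 = 18.

18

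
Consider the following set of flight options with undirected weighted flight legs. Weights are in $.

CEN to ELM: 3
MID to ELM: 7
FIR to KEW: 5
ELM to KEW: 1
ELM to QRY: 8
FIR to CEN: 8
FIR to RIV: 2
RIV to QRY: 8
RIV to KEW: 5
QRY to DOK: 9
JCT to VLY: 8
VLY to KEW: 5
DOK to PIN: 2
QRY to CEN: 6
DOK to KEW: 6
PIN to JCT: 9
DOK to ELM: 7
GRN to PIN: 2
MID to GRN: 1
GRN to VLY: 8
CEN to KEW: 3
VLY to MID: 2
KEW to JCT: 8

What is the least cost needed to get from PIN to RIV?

$13

Candidate routes:
PIN - DOK - KEW - RIV: 2+6+5 = 13
PIN - DOK - KEW - FIR - RIV: 2+6+5+2 = 15
Cheapest is PIN - DOK - KEW - RIV at $13.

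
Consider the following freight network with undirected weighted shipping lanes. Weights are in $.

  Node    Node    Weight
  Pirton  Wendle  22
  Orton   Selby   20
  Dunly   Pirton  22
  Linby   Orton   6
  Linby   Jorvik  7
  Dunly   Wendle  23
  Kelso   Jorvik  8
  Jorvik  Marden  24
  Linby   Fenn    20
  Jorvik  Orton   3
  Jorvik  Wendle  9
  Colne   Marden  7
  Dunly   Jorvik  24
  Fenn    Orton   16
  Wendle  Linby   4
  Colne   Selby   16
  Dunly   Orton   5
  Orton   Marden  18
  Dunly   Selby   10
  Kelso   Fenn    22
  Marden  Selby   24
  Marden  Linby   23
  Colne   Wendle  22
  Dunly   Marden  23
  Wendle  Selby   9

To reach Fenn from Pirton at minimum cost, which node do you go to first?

Dunly

Compare a few routes:
Pirton → Wendle → Linby → Fenn: 22+4+20 = 46
Pirton → Wendle → Linby → Orton → Fenn: 22+4+6+16 = 48
Pirton → Dunly → Orton → Fenn: 22+5+16 = 43
Pirton → Wendle → Jorvik → Orton → Fenn: 22+9+3+16 = 50
Cheapest is Pirton → Dunly → Orton → Fenn at $43.
So from Pirton the first move is to Dunly.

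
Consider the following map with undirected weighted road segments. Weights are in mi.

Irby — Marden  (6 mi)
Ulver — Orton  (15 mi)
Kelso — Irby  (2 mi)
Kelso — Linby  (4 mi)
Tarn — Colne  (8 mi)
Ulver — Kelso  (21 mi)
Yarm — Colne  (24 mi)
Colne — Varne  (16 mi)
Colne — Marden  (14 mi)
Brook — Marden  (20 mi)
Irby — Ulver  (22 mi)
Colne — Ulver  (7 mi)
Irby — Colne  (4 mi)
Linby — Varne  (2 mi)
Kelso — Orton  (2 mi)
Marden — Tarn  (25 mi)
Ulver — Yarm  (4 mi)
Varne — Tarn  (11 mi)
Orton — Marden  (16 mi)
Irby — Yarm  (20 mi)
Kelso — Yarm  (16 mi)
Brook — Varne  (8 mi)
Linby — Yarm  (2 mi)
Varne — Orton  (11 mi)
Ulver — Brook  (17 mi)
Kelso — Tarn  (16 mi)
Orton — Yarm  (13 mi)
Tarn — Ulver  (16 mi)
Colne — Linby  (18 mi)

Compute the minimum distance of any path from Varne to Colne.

Enumerating some paths:
Varne → Linby → Yarm → Ulver → Colne: 2+2+4+7 = 15
Varne → Linby → Kelso → Irby → Colne: 2+4+2+4 = 12
Varne → Colne: 16 = 16
Varne → Orton → Kelso → Irby → Colne: 11+2+2+4 = 19
Cheapest is Varne → Linby → Kelso → Irby → Colne at 12 mi.

12 mi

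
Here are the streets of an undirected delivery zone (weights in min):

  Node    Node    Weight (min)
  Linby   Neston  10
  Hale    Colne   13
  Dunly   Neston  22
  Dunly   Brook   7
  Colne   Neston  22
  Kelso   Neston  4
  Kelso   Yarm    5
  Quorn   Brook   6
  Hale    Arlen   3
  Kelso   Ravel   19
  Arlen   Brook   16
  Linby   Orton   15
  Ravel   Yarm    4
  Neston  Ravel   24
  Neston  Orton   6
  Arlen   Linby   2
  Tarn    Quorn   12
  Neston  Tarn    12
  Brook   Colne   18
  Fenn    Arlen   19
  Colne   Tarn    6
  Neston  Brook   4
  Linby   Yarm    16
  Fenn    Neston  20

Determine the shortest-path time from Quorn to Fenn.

30 min

Compare a few routes:
Quorn - Brook - Neston - Linby - Arlen - Fenn: 6+4+10+2+19 = 41
Quorn - Brook - Neston - Fenn: 6+4+20 = 30
Quorn - Brook - Arlen - Fenn: 6+16+19 = 41
The minimum is 30 min via Quorn - Brook - Neston - Fenn.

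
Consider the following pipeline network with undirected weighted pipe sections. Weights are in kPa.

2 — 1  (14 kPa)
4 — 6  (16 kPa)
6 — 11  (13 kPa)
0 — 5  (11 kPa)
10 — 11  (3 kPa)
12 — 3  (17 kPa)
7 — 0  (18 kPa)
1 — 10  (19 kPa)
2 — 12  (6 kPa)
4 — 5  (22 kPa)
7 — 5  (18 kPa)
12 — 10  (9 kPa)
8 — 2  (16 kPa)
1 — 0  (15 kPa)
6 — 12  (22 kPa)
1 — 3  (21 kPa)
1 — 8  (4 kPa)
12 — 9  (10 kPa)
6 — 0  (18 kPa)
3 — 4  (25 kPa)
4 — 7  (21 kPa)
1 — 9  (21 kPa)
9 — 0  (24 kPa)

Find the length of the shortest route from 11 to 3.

29 kPa

Running Dijkstra from 11:
11: 0
10: 3  (via 11)
12: 12  (via 10)
6: 13  (via 11)
2: 18  (via 12)
1: 22  (via 10)
9: 22  (via 12)
8: 26  (via 1)
3: 29  (via 12)
Shortest route: 11–10–12–3 = 29 kPa.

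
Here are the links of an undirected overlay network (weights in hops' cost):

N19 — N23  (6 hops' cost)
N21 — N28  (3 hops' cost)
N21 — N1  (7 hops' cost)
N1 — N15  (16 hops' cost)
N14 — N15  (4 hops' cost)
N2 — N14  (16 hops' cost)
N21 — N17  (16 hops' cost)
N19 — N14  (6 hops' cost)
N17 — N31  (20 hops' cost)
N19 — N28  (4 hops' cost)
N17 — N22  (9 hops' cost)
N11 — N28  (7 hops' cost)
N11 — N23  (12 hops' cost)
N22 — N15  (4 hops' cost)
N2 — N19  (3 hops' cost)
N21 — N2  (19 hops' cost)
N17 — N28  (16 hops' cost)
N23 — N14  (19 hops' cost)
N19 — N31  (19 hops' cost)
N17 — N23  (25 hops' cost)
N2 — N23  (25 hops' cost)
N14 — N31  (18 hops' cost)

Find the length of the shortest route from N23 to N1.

20 hops' cost

Candidate routes:
N23 - N19 - N28 - N21 - N1: 6+4+3+7 = 20
N23 - N19 - N2 - N21 - N1: 6+3+19+7 = 35
N23 - N11 - N28 - N21 - N1: 12+7+3+7 = 29
N23 - N19 - N14 - N15 - N1: 6+6+4+16 = 32
The minimum is 20 hops' cost via N23 - N19 - N28 - N21 - N1.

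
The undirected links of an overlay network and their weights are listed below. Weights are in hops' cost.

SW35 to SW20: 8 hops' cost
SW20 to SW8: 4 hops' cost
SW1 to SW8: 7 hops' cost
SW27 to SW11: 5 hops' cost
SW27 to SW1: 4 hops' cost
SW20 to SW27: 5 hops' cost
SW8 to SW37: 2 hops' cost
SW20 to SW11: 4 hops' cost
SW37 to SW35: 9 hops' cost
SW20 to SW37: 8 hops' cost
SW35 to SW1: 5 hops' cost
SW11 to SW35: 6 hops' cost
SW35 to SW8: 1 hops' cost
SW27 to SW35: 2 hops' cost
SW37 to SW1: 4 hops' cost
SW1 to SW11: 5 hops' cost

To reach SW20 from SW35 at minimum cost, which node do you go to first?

Candidate routes:
SW35–SW8–SW20: 1+4 = 5
SW35–SW27–SW20: 2+5 = 7
The minimum is 5 hops' cost via SW35–SW8–SW20.
So from SW35 the first move is to SW8.

SW8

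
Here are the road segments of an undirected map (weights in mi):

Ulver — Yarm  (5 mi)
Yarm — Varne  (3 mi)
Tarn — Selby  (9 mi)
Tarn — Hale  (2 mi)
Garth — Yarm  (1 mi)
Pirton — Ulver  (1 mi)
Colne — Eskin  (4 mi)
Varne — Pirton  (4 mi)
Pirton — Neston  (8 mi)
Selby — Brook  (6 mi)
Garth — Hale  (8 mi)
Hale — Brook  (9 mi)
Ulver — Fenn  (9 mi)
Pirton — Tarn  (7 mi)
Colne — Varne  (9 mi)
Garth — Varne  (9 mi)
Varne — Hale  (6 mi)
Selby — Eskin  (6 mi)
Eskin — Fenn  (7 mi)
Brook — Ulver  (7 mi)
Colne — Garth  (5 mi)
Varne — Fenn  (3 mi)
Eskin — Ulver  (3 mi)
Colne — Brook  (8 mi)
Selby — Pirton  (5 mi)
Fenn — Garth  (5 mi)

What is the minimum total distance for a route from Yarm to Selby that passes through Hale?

20 mi

Best Yarm to Hale: Yarm → Garth → Hale costing 9
Best Hale to Selby: Hale → Tarn → Selby costing 11
Total via Hale: 9 + 11 = 20 mi.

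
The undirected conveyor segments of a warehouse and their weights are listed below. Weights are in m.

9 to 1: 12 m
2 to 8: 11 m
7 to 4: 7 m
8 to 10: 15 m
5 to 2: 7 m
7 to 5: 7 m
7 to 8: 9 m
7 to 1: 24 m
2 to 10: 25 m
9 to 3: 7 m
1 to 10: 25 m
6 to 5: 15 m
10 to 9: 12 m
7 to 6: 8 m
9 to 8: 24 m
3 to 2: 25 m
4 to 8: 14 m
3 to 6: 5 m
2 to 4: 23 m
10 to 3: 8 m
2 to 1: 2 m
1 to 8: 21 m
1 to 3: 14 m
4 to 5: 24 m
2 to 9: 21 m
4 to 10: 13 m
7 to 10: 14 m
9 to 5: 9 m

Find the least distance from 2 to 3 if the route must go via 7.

27 m

Shortest 2→7: 2–5–7 = 14
Best 7 to 3: 7–6–3 costing 13
Total via 7: 14 + 13 = 27 m.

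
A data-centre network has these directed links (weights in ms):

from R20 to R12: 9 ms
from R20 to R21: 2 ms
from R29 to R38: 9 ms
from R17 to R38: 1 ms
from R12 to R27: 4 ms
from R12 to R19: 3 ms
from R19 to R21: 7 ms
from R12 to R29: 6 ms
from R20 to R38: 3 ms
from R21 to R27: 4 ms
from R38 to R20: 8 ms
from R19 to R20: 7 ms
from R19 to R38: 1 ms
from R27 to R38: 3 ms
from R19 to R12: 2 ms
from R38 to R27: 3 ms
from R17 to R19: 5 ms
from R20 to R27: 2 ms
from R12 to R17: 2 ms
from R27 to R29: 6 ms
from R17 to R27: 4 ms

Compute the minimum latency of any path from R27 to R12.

20 ms

Settle nodes by increasing distance from R27:
R27: 0
R38: 3  (via R27)
R29: 6  (via R27)
R20: 11  (via R38)
R21: 13  (via R20)
R12: 20  (via R20)
Shortest route: R27 → R38 → R20 → R12 = 20 ms.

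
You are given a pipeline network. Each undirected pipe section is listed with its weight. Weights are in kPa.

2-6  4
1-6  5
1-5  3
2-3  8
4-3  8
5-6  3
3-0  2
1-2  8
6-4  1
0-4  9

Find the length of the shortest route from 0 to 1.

15 kPa

Shortest distances from 0:
0: 0
3: 2  (via 0)
4: 9  (via 0)
2: 10  (via 3)
6: 10  (via 4)
5: 13  (via 6)
1: 15  (via 6)
Shortest route: 0 → 4 → 6 → 1 = 15 kPa.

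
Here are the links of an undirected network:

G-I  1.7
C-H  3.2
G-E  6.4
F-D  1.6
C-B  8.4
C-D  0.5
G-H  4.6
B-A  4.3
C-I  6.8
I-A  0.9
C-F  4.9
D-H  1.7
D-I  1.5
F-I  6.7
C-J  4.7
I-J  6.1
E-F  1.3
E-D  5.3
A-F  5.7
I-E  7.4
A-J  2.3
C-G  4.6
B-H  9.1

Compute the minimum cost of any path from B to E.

Enumerating some paths:
B - A - F - E: 4.3+5.7+1.3 = 11.3
B - A - I - D - F - E: 4.3+0.9+1.5+1.6+1.3 = 9.6
B - C - D - F - E: 8.4+0.5+1.6+1.3 = 11.8
The minimum is 9.6 via B - A - I - D - F - E.

9.6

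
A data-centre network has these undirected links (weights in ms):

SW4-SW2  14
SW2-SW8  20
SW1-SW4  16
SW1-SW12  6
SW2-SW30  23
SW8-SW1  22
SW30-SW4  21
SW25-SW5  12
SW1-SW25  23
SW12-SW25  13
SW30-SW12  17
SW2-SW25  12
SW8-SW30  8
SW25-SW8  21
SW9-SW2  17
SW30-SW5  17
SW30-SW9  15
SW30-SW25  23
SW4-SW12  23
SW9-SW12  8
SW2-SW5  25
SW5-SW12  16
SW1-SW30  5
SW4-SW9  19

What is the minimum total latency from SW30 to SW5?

Enumerating some paths:
SW30 - SW12 - SW5: 17+16 = 33
SW30 - SW1 - SW12 - SW5: 5+6+16 = 27
SW30 - SW5: 17 = 17
The minimum is 17 ms via SW30 - SW5.

17 ms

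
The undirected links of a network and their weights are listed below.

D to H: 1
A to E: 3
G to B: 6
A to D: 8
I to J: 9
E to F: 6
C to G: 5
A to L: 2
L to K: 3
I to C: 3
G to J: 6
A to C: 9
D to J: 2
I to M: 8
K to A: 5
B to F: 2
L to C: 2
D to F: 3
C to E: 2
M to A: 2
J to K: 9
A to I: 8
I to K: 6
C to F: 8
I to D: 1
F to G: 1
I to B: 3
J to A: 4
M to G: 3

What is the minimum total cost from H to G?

Enumerating some paths:
H - D - I - B - F - G: 1+1+3+2+1 = 8
H - D - F - G: 1+3+1 = 5
The minimum is 5 via H - D - F - G.

5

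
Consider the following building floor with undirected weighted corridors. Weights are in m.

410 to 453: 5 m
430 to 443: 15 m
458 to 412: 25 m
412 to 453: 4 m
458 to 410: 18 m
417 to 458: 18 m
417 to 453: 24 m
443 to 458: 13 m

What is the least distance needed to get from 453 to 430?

Candidate routes:
453–410–458–443–430: 5+18+13+15 = 51
453–412–458–443–430: 4+25+13+15 = 57
Cheapest is 453–410–458–443–430 at 51 m.

51 m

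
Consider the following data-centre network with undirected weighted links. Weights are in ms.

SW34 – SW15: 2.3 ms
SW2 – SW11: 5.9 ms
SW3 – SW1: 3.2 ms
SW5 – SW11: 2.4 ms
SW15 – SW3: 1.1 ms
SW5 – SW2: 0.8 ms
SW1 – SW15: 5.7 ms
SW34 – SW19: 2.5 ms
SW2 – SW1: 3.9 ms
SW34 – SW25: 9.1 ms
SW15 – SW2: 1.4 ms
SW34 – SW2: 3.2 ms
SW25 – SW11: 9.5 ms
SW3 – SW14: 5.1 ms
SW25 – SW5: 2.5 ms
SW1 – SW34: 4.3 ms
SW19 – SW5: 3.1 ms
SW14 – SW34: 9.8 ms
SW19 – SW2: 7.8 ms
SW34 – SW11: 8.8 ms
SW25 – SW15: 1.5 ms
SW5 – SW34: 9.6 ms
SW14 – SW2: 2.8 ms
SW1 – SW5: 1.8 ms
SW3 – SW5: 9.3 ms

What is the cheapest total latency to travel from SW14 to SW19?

6.7 ms

Settle nodes by increasing distance from SW14:
SW14: 0
SW2: 2.8  (via SW14)
SW5: 3.6  (via SW2)
SW15: 4.2  (via SW2)
SW3: 5.1  (via SW14)
SW1: 5.4  (via SW5)
SW25: 5.7  (via SW15)
SW11: 6  (via SW5)
SW34: 6  (via SW2)
SW19: 6.7  (via SW5)
Shortest route: SW14 → SW2 → SW5 → SW19 = 6.7 ms.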